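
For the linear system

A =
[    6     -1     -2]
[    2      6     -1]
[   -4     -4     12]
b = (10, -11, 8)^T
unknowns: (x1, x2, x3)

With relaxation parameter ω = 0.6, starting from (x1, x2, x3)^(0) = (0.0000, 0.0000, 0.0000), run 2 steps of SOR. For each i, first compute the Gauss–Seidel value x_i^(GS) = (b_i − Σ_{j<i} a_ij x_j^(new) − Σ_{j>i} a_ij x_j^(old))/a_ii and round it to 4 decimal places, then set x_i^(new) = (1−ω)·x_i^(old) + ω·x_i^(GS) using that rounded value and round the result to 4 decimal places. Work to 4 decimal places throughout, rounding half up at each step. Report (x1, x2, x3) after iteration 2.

(1.3380, -1.8536, 0.4329)

Iteration 1:
  x1: GS value = (10 - (-1)·0.0000 - (-2)·0.0000) / (6) = 1.6667;  x1 ← (1−ω)·0.0000 + ω·1.6667 = 1.0000
  x2: GS value = (-11 - (2)·1.0000 - (-1)·0.0000) / (6) = -2.1667;  x2 ← (1−ω)·0.0000 + ω·-2.1667 = -1.3000
  x3: GS value = (8 - (-4)·1.0000 - (-4)·-1.3000) / (12) = 0.5667;  x3 ← (1−ω)·0.0000 + ω·0.5667 = 0.3400
Iteration 2:
  x1: GS value = (10 - (-1)·-1.3000 - (-2)·0.3400) / (6) = 1.5633;  x1 ← (1−ω)·1.0000 + ω·1.5633 = 1.3380
  x2: GS value = (-11 - (2)·1.3380 - (-1)·0.3400) / (6) = -2.2227;  x2 ← (1−ω)·-1.3000 + ω·-2.2227 = -1.8536
  x3: GS value = (8 - (-4)·1.3380 - (-4)·-1.8536) / (12) = 0.4948;  x3 ← (1−ω)·0.3400 + ω·0.4948 = 0.4329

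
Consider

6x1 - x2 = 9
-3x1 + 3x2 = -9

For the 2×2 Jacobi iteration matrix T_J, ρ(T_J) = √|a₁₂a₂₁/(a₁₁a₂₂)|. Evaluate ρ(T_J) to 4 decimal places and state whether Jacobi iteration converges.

0.4082

a₁₂a₂₁/(a₁₁a₂₂) = (-1)·(-3) / ((6)·(3)) = 0.166667
ρ = √|0.166667| = √0.166667 = 0.4082
ρ < 1, so Jacobi converges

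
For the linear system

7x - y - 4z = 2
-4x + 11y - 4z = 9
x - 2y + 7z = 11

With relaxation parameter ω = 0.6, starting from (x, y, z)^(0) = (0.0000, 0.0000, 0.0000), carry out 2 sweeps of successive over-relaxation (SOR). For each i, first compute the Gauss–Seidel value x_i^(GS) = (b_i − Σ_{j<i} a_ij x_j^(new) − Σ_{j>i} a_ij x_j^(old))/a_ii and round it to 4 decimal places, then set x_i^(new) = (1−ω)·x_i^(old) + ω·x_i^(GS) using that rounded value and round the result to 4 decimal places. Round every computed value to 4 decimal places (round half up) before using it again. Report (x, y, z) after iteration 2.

Iteration 1:
  x: GS value = (2 - (-1)·0.0000 - (-4)·0.0000) / (7) = 0.2857;  x ← (1−ω)·0.0000 + ω·0.2857 = 0.1714
  y: GS value = (9 - (-4)·0.1714 - (-4)·0.0000) / (11) = 0.8805;  y ← (1−ω)·0.0000 + ω·0.8805 = 0.5283
  z: GS value = (11 - (1)·0.1714 - (-2)·0.5283) / (7) = 1.6979;  z ← (1−ω)·0.0000 + ω·1.6979 = 1.0187
Iteration 2:
  x: GS value = (2 - (-1)·0.5283 - (-4)·1.0187) / (7) = 0.9433;  x ← (1−ω)·0.1714 + ω·0.9433 = 0.6345
  y: GS value = (9 - (-4)·0.6345 - (-4)·1.0187) / (11) = 1.4193;  y ← (1−ω)·0.5283 + ω·1.4193 = 1.0629
  z: GS value = (11 - (1)·0.6345 - (-2)·1.0629) / (7) = 1.7845;  z ← (1−ω)·1.0187 + ω·1.7845 = 1.4782

(0.6345, 1.0629, 1.4782)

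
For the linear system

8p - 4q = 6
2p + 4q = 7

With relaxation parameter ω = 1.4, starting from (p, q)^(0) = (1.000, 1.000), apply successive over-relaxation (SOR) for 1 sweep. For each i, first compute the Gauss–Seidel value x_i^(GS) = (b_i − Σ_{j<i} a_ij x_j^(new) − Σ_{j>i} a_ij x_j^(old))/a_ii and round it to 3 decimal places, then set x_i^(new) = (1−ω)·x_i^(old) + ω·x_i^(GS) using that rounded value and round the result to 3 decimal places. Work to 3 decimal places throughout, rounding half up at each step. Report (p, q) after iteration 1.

Iteration 1:
  p: GS value = (6 - (-4)·1.000) / (8) = 1.250;  p ← (1−ω)·1.000 + ω·1.250 = 1.350
  q: GS value = (7 - (2)·1.350) / (4) = 1.075;  q ← (1−ω)·1.000 + ω·1.075 = 1.105

(1.350, 1.105)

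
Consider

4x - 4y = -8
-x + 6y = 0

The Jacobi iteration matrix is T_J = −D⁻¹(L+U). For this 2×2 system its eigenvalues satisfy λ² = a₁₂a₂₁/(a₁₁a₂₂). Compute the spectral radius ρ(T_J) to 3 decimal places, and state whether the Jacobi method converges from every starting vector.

a₁₂a₂₁/(a₁₁a₂₂) = (-4)·(-1) / ((4)·(6)) = 0.166667
ρ = √|0.166667| = √0.166667 = 0.408
ρ < 1, so Jacobi converges

0.408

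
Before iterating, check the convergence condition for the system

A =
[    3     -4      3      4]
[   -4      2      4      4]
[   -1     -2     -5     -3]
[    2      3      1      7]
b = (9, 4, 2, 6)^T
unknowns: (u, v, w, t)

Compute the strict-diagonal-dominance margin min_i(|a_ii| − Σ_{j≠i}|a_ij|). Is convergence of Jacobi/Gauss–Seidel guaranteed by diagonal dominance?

-10

row 1: |3| − (4+3+4) = -8
row 2: |2| − (4+4+4) = -10
row 3: |-5| − (1+2+3) = -1
row 4: |7| − (2+3+1) = 1
minimum over rows = -10 → not strictly diagonally dominant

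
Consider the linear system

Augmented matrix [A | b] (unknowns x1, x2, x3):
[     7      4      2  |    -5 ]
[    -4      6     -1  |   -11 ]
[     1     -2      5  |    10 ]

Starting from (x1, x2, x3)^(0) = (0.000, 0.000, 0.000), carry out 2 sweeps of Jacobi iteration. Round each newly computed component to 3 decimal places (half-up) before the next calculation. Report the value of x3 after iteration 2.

1.410

Iteration 1:
  x1 = (-5 - (4)·0.000 - (2)·0.000) / (7) = -0.714
  x2 = (-11 - (-4)·0.000 - (-1)·0.000) / (6) = -1.833
  x3 = (10 - (1)·0.000 - (-2)·0.000) / (5) = 2.000
Iteration 2:
  x1 = (-5 - (4)·-1.833 - (2)·2.000) / (7) = -0.238
  x2 = (-11 - (-4)·-0.714 - (-1)·2.000) / (6) = -1.976
  x3 = (10 - (1)·-0.714 - (-2)·-1.833) / (5) = 1.410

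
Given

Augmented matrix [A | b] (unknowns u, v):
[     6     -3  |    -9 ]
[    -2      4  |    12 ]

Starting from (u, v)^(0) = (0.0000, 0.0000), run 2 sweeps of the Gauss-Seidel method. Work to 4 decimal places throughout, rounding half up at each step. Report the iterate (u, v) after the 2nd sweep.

(-0.3750, 2.8125)

Iteration 1:
  u = (-9 - (-3)·0.0000) / (6) = -1.5000
  v = (12 - (-2)·-1.5000) / (4) = 2.2500
Iteration 2:
  u = (-9 - (-3)·2.2500) / (6) = -0.3750
  v = (12 - (-2)·-0.3750) / (4) = 2.8125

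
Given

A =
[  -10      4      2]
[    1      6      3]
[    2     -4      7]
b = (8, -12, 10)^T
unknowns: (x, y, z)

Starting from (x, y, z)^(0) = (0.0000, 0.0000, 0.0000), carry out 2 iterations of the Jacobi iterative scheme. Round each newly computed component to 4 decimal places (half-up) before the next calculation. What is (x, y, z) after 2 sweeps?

Iteration 1:
  x = (8 - (4)·0.0000 - (2)·0.0000) / (-10) = -0.8000
  y = (-12 - (1)·0.0000 - (3)·0.0000) / (6) = -2.0000
  z = (10 - (2)·0.0000 - (-4)·0.0000) / (7) = 1.4286
Iteration 2:
  x = (8 - (4)·-2.0000 - (2)·1.4286) / (-10) = -1.3143
  y = (-12 - (1)·-0.8000 - (3)·1.4286) / (6) = -2.5810
  z = (10 - (2)·-0.8000 - (-4)·-2.0000) / (7) = 0.5143

(-1.3143, -2.5810, 0.5143)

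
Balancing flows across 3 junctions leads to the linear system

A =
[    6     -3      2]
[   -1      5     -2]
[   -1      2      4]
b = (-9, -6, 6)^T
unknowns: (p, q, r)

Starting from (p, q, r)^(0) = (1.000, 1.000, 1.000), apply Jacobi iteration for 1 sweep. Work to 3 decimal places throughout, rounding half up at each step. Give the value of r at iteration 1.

1.250

Iteration 1:
  p = (-9 - (-3)·1.000 - (2)·1.000) / (6) = -1.333
  q = (-6 - (-1)·1.000 - (-2)·1.000) / (5) = -0.600
  r = (6 - (-1)·1.000 - (2)·1.000) / (4) = 1.250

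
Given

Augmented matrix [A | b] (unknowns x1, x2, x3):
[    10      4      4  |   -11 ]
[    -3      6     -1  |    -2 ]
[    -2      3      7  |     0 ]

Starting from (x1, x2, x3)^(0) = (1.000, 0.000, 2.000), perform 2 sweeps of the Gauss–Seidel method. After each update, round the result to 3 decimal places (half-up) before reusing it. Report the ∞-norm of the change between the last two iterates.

Iteration 1:
  x1 = (-11 - (4)·0.000 - (4)·2.000) / (10) = -1.900
  x2 = (-2 - (-3)·-1.900 - (-1)·2.000) / (6) = -0.950
  x3 = (0 - (-2)·-1.900 - (3)·-0.950) / (7) = -0.136
Iteration 2:
  x1 = (-11 - (4)·-0.950 - (4)·-0.136) / (10) = -0.666
  x2 = (-2 - (-3)·-0.666 - (-1)·-0.136) / (6) = -0.689
  x3 = (0 - (-2)·-0.666 - (3)·-0.689) / (7) = 0.105
Change: (1.234, 0.261, 0.241) → max |·| = 1.234

1.234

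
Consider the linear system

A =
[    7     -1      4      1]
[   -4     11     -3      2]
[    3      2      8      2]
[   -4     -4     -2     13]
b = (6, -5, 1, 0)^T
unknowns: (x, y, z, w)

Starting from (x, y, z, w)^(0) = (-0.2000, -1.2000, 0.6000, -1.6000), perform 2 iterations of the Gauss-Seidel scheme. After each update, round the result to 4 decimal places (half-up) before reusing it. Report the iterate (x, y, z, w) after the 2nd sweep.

(0.6990, -0.1806, -0.1619, 0.1346)

Iteration 1:
  x = (6 - (-1)·-1.2000 - (4)·0.6000 - (1)·-1.6000) / (7) = 0.5714
  y = (-5 - (-4)·0.5714 - (-3)·0.6000 - (2)·-1.6000) / (11) = 0.2078
  z = (1 - (3)·0.5714 - (2)·0.2078 - (2)·-1.6000) / (8) = 0.2588
  w = (0 - (-4)·0.5714 - (-4)·0.2078 - (-2)·0.2588) / (13) = 0.2796
Iteration 2:
  x = (6 - (-1)·0.2078 - (4)·0.2588 - (1)·0.2796) / (7) = 0.6990
  y = (-5 - (-4)·0.6990 - (-3)·0.2588 - (2)·0.2796) / (11) = -0.1806
  z = (1 - (3)·0.6990 - (2)·-0.1806 - (2)·0.2796) / (8) = -0.1619
  w = (0 - (-4)·0.6990 - (-4)·-0.1806 - (-2)·-0.1619) / (13) = 0.1346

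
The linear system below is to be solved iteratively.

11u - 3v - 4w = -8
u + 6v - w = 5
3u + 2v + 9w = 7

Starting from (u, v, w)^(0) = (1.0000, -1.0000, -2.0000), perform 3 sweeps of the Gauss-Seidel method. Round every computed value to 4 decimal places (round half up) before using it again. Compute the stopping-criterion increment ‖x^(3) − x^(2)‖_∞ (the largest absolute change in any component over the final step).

Iteration 1:
  u = (-8 - (-3)·-1.0000 - (-4)·-2.0000) / (11) = -1.7273
  v = (5 - (1)·-1.7273 - (-1)·-2.0000) / (6) = 0.7879
  w = (7 - (3)·-1.7273 - (2)·0.7879) / (9) = 1.1785
Iteration 2:
  u = (-8 - (-3)·0.7879 - (-4)·1.1785) / (11) = -0.0838
  v = (5 - (1)·-0.0838 - (-1)·1.1785) / (6) = 1.0437
  w = (7 - (3)·-0.0838 - (2)·1.0437) / (9) = 0.5738
Iteration 3:
  u = (-8 - (-3)·1.0437 - (-4)·0.5738) / (11) = -0.2340
  v = (5 - (1)·-0.2340 - (-1)·0.5738) / (6) = 0.9680
  w = (7 - (3)·-0.2340 - (2)·0.9680) / (9) = 0.6407
Change: (-0.1502, -0.0757, 0.0669) → max |·| = 0.1502

0.1502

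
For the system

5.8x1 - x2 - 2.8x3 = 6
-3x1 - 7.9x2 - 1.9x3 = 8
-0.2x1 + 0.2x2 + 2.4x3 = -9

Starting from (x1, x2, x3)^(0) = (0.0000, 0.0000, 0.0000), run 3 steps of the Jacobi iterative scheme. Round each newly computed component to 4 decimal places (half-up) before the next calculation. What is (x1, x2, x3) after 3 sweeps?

(-0.7803, 0.2092, -3.7872)

Iteration 1:
  x1 = (6 - (-1)·0.0000 - (-2.8)·0.0000) / (5.8) = 1.0345
  x2 = (8 - (-3)·0.0000 - (-1.9)·0.0000) / (-7.9) = -1.0127
  x3 = (-9 - (-0.2)·0.0000 - (0.2)·0.0000) / (2.4) = -3.7500
Iteration 2:
  x1 = (6 - (-1)·-1.0127 - (-2.8)·-3.7500) / (5.8) = -0.9505
  x2 = (8 - (-3)·1.0345 - (-1.9)·-3.7500) / (-7.9) = -0.5036
  x3 = (-9 - (-0.2)·1.0345 - (0.2)·-1.0127) / (2.4) = -3.5794
Iteration 3:
  x1 = (6 - (-1)·-0.5036 - (-2.8)·-3.5794) / (5.8) = -0.7803
  x2 = (8 - (-3)·-0.9505 - (-1.9)·-3.5794) / (-7.9) = 0.2092
  x3 = (-9 - (-0.2)·-0.9505 - (0.2)·-0.5036) / (2.4) = -3.7872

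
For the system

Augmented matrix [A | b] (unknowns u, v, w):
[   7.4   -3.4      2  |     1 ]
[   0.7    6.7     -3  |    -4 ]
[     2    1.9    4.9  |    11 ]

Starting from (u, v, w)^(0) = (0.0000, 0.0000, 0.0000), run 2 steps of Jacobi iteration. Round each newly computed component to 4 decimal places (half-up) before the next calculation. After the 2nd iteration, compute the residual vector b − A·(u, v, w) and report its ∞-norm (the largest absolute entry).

3.0169

Iteration 1:
  u = (1 - (-3.4)·0.0000 - (2)·0.0000) / (7.4) = 0.1351
  v = (-4 - (0.7)·0.0000 - (-3)·0.0000) / (6.7) = -0.5970
  w = (11 - (2)·0.0000 - (1.9)·0.0000) / (4.9) = 2.2449
Iteration 2:
  u = (1 - (-3.4)·-0.5970 - (2)·2.2449) / (7.4) = -0.7459
  v = (-4 - (0.7)·0.1351 - (-3)·2.2449) / (6.7) = 0.3940
  w = (11 - (2)·0.1351 - (1.9)·-0.5970) / (4.9) = 2.4212
Residual b − A·x = (3.0169, 1.1459, -0.1207); ∞-norm = 3.0169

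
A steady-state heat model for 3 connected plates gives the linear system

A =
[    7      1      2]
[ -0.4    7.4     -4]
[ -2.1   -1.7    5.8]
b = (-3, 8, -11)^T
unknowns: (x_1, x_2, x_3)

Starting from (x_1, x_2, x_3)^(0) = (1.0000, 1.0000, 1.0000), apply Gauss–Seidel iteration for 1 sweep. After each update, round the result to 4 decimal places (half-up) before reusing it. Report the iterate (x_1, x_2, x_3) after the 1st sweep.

(-0.8571, 1.5753, -1.7452)

Iteration 1:
  x_1 = (-3 - (1)·1.0000 - (2)·1.0000) / (7) = -0.8571
  x_2 = (8 - (-0.4)·-0.8571 - (-4)·1.0000) / (7.4) = 1.5753
  x_3 = (-11 - (-2.1)·-0.8571 - (-1.7)·1.5753) / (5.8) = -1.7452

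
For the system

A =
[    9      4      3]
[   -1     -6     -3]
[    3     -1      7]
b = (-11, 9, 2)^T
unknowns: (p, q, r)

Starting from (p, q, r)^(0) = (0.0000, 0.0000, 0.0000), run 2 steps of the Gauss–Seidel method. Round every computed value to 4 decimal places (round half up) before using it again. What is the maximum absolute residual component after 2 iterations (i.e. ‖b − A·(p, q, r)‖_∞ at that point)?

Iteration 1:
  p = (-11 - (4)·0.0000 - (3)·0.0000) / (9) = -1.2222
  q = (9 - (-1)·-1.2222 - (-3)·0.0000) / (-6) = -1.2963
  r = (2 - (3)·-1.2222 - (-1)·-1.2963) / (7) = 0.6243
Iteration 2:
  p = (-11 - (4)·-1.2963 - (3)·0.6243) / (9) = -0.8542
  q = (9 - (-1)·-0.8542 - (-3)·0.6243) / (-6) = -1.6698
  r = (2 - (3)·-0.8542 - (-1)·-1.6698) / (7) = 0.4133
Residual b − A·x = (2.1271, -0.6331, -0.0003); ∞-norm = 2.1271

2.1271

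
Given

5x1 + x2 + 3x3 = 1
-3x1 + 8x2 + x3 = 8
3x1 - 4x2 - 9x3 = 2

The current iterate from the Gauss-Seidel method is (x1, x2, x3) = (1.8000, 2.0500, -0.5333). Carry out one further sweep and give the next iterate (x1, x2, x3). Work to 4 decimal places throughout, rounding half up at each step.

One sweep:
  x1 = (1 - (1)·2.0500 - (3)·-0.5333) / (5) = 0.1100
  x2 = (8 - (-3)·0.1100 - (1)·-0.5333) / (8) = 1.1079
  x3 = (2 - (3)·0.1100 - (-4)·1.1079) / (-9) = -0.6780

(0.1100, 1.1079, -0.6780)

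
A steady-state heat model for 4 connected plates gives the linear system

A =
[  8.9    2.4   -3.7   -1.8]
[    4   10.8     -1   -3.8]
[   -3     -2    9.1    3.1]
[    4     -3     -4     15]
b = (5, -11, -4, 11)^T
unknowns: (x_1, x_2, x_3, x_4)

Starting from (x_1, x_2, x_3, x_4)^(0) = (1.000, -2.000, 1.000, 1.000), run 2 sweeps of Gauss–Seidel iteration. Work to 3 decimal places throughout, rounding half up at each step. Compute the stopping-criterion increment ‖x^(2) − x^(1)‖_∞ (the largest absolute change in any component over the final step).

Iteration 1:
  x_1 = (5 - (2.4)·-2.000 - (-3.7)·1.000 - (-1.8)·1.000) / (8.9) = 1.719
  x_2 = (-11 - (4)·1.719 - (-1)·1.000 - (-3.8)·1.000) / (10.8) = -1.211
  x_3 = (-4 - (-3)·1.719 - (-2)·-1.211 - (3.1)·1.000) / (9.1) = -0.480
  x_4 = (11 - (4)·1.719 - (-3)·-1.211 - (-4)·-0.480) / (15) = -0.095
Iteration 2:
  x_1 = (5 - (2.4)·-1.211 - (-3.7)·-0.480 - (-1.8)·-0.095) / (8.9) = 0.670
  x_2 = (-11 - (4)·0.670 - (-1)·-0.480 - (-3.8)·-0.095) / (10.8) = -1.345
  x_3 = (-4 - (-3)·0.670 - (-2)·-1.345 - (3.1)·-0.095) / (9.1) = -0.482
  x_4 = (11 - (4)·0.670 - (-3)·-1.345 - (-4)·-0.482) / (15) = 0.157
Change: (-1.049, -0.134, -0.002, 0.252) → max |·| = 1.049

1.049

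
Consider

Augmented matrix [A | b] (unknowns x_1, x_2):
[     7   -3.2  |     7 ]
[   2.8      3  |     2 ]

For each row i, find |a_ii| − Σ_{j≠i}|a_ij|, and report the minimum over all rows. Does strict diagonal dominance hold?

row 1: |7| − (3.2) = 3.8
row 2: |3| − (2.8) = 0.2
minimum over rows = 0.2 → strictly diagonally dominant (convergence guaranteed)

0.2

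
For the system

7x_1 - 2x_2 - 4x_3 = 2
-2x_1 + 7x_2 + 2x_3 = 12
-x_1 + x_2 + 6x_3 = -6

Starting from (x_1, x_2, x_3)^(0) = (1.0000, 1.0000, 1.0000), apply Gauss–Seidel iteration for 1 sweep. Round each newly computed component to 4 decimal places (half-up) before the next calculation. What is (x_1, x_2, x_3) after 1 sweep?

Iteration 1:
  x_1 = (2 - (-2)·1.0000 - (-4)·1.0000) / (7) = 1.1429
  x_2 = (12 - (-2)·1.1429 - (2)·1.0000) / (7) = 1.7551
  x_3 = (-6 - (-1)·1.1429 - (1)·1.7551) / (6) = -1.1020

(1.1429, 1.7551, -1.1020)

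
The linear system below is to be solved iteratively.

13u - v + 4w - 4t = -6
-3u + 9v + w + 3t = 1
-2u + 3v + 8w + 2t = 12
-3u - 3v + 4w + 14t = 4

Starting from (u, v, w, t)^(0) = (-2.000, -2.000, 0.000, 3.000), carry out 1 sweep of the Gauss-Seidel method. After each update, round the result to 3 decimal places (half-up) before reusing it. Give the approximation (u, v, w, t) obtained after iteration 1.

Iteration 1:
  u = (-6 - (-1)·-2.000 - (4)·0.000 - (-4)·3.000) / (13) = 0.308
  v = (1 - (-3)·0.308 - (1)·0.000 - (3)·3.000) / (9) = -0.786
  w = (12 - (-2)·0.308 - (3)·-0.786 - (2)·3.000) / (8) = 1.122
  t = (4 - (-3)·0.308 - (-3)·-0.786 - (4)·1.122) / (14) = -0.137

(0.308, -0.786, 1.122, -0.137)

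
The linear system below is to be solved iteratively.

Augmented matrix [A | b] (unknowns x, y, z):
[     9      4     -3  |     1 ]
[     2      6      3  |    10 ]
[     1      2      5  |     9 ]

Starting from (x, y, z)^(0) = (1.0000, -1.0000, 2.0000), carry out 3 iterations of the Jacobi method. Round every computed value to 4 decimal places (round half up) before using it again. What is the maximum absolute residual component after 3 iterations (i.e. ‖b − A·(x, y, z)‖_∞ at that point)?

1.5007

Iteration 1:
  x = (1 - (4)·-1.0000 - (-3)·2.0000) / (9) = 1.2222
  y = (10 - (2)·1.0000 - (3)·2.0000) / (6) = 0.3333
  z = (9 - (1)·1.0000 - (2)·-1.0000) / (5) = 2.0000
Iteration 2:
  x = (1 - (4)·0.3333 - (-3)·2.0000) / (9) = 0.6296
  y = (10 - (2)·1.2222 - (3)·2.0000) / (6) = 0.2593
  z = (9 - (1)·1.2222 - (2)·0.3333) / (5) = 1.4222
Iteration 3:
  x = (1 - (4)·0.2593 - (-3)·1.4222) / (9) = 0.4699
  y = (10 - (2)·0.6296 - (3)·1.4222) / (6) = 0.7457
  z = (9 - (1)·0.6296 - (2)·0.2593) / (5) = 1.5704
Residual b − A·x = (-1.5007, -0.1252, -0.8133); ∞-norm = 1.5007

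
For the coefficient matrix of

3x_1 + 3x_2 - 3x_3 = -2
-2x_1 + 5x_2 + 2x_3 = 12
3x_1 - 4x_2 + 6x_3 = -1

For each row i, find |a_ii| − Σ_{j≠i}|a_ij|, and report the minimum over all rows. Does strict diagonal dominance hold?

-3

row 1: |3| − (3+3) = -3
row 2: |5| − (2+2) = 1
row 3: |6| − (3+4) = -1
minimum over rows = -3 → not strictly diagonally dominant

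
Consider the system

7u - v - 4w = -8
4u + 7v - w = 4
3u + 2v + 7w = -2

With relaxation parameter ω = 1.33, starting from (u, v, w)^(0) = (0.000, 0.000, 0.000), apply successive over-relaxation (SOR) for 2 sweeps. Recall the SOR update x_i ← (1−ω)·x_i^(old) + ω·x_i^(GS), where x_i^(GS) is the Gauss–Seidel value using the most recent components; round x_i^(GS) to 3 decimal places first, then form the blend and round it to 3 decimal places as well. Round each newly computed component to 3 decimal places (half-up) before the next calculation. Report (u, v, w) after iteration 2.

Iteration 1:
  u: GS value = (-8 - (-1)·0.000 - (-4)·0.000) / (7) = -1.143;  u ← (1−ω)·0.000 + ω·-1.143 = -1.520
  v: GS value = (4 - (4)·-1.520 - (-1)·0.000) / (7) = 1.440;  v ← (1−ω)·0.000 + ω·1.440 = 1.915
  w: GS value = (-2 - (3)·-1.520 - (2)·1.915) / (7) = -0.181;  w ← (1−ω)·0.000 + ω·-0.181 = -0.241
Iteration 2:
  u: GS value = (-8 - (-1)·1.915 - (-4)·-0.241) / (7) = -1.007;  u ← (1−ω)·-1.520 + ω·-1.007 = -0.838
  v: GS value = (4 - (4)·-0.838 - (-1)·-0.241) / (7) = 1.016;  v ← (1−ω)·1.915 + ω·1.016 = 0.719
  w: GS value = (-2 - (3)·-0.838 - (2)·0.719) / (7) = -0.132;  w ← (1−ω)·-0.241 + ω·-0.132 = -0.096

(-0.838, 0.719, -0.096)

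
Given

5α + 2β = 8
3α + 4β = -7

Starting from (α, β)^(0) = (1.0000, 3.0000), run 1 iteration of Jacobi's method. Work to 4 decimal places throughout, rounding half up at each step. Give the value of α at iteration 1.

0.4000

Iteration 1:
  α = (8 - (2)·3.0000) / (5) = 0.4000
  β = (-7 - (3)·1.0000) / (4) = -2.5000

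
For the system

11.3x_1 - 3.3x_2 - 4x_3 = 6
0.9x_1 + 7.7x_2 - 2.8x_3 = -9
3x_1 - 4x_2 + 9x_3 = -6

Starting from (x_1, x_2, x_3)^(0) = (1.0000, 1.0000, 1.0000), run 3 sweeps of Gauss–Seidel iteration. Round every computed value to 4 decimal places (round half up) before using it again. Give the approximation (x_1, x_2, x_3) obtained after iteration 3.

(-0.4261, -1.5997, -1.2356)

Iteration 1:
  x_1 = (6 - (-3.3)·1.0000 - (-4)·1.0000) / (11.3) = 1.1770
  x_2 = (-9 - (0.9)·1.1770 - (-2.8)·1.0000) / (7.7) = -0.9428
  x_3 = (-6 - (3)·1.1770 - (-4)·-0.9428) / (9) = -1.4780
Iteration 2:
  x_1 = (6 - (-3.3)·-0.9428 - (-4)·-1.4780) / (11.3) = -0.2675
  x_2 = (-9 - (0.9)·-0.2675 - (-2.8)·-1.4780) / (7.7) = -1.6750
  x_3 = (-6 - (3)·-0.2675 - (-4)·-1.6750) / (9) = -1.3219
Iteration 3:
  x_1 = (6 - (-3.3)·-1.6750 - (-4)·-1.3219) / (11.3) = -0.4261
  x_2 = (-9 - (0.9)·-0.4261 - (-2.8)·-1.3219) / (7.7) = -1.5997
  x_3 = (-6 - (3)·-0.4261 - (-4)·-1.5997) / (9) = -1.2356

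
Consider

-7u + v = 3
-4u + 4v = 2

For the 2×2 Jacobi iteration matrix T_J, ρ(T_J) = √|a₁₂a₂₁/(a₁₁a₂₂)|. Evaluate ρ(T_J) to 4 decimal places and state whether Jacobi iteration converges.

a₁₂a₂₁/(a₁₁a₂₂) = (1)·(-4) / ((-7)·(4)) = 0.142857
ρ = √|0.142857| = √0.142857 = 0.3780
ρ < 1, so Jacobi converges

0.3780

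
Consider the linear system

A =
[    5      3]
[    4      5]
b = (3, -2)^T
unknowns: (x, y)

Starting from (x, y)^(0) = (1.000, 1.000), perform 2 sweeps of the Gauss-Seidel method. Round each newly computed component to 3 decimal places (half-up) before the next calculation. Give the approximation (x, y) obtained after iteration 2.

Iteration 1:
  x = (3 - (3)·1.000) / (5) = 0.000
  y = (-2 - (4)·0.000) / (5) = -0.400
Iteration 2:
  x = (3 - (3)·-0.400) / (5) = 0.840
  y = (-2 - (4)·0.840) / (5) = -1.072

(0.840, -1.072)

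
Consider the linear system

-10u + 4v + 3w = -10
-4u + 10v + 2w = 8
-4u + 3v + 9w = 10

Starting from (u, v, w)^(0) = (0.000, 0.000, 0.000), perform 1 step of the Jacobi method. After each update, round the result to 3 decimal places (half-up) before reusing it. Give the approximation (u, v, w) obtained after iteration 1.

(1.000, 0.800, 1.111)

Iteration 1:
  u = (-10 - (4)·0.000 - (3)·0.000) / (-10) = 1.000
  v = (8 - (-4)·0.000 - (2)·0.000) / (10) = 0.800
  w = (10 - (-4)·0.000 - (3)·0.000) / (9) = 1.111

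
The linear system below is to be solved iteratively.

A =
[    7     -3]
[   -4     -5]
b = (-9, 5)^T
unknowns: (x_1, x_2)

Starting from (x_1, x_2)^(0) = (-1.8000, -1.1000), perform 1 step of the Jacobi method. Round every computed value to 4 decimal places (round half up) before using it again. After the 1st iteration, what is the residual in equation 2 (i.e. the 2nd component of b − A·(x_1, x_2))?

Iteration 1:
  x_1 = (-9 - (-3)·-1.1000) / (7) = -1.7571
  x_2 = (5 - (-4)·-1.8000) / (-5) = 0.4400
Residual b − A·x = (4.6197, 0.1716)

0.1716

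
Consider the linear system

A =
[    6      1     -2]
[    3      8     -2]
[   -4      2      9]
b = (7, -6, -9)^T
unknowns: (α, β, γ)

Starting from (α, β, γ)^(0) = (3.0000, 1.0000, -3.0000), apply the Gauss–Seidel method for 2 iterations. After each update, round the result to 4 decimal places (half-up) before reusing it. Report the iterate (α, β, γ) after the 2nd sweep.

(1.1944, -1.3646, -0.1659)

Iteration 1:
  α = (7 - (1)·1.0000 - (-2)·-3.0000) / (6) = 0.0000
  β = (-6 - (3)·0.0000 - (-2)·-3.0000) / (8) = -1.5000
  γ = (-9 - (-4)·0.0000 - (2)·-1.5000) / (9) = -0.6667
Iteration 2:
  α = (7 - (1)·-1.5000 - (-2)·-0.6667) / (6) = 1.1944
  β = (-6 - (3)·1.1944 - (-2)·-0.6667) / (8) = -1.3646
  γ = (-9 - (-4)·1.1944 - (2)·-1.3646) / (9) = -0.1659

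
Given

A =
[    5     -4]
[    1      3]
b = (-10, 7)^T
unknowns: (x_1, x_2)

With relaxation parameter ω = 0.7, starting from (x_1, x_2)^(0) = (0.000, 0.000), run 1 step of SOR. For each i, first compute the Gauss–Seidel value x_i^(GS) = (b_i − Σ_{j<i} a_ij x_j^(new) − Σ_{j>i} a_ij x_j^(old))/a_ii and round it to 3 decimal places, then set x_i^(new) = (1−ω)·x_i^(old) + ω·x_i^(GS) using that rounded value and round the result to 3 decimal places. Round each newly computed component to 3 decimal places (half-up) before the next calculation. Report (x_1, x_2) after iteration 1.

Iteration 1:
  x_1: GS value = (-10 - (-4)·0.000) / (5) = -2.000;  x_1 ← (1−ω)·0.000 + ω·-2.000 = -1.400
  x_2: GS value = (7 - (1)·-1.400) / (3) = 2.800;  x_2 ← (1−ω)·0.000 + ω·2.800 = 1.960

(-1.400, 1.960)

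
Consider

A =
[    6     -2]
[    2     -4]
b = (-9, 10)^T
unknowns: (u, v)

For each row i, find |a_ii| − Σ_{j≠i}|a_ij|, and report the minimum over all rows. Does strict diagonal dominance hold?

2

row 1: |6| − (2) = 4
row 2: |-4| − (2) = 2
minimum over rows = 2 → strictly diagonally dominant (convergence guaranteed)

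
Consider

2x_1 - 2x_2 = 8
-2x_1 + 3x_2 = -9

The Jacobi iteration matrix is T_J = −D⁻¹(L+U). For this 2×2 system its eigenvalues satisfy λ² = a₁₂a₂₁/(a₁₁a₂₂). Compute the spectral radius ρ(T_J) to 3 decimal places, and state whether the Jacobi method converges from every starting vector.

a₁₂a₂₁/(a₁₁a₂₂) = (-2)·(-2) / ((2)·(3)) = 0.666667
ρ = √|0.666667| = √0.666667 = 0.816
ρ < 1, so Jacobi converges

0.816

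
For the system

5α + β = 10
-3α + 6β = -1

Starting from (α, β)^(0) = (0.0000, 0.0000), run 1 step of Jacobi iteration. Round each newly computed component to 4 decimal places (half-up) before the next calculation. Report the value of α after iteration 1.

2.0000

Iteration 1:
  α = (10 - (1)·0.0000) / (5) = 2.0000
  β = (-1 - (-3)·0.0000) / (6) = -0.1667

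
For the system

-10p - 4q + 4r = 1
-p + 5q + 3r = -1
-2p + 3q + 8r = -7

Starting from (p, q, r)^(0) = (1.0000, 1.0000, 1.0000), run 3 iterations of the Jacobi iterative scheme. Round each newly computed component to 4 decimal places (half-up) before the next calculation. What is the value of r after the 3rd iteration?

Iteration 1:
  p = (1 - (-4)·1.0000 - (4)·1.0000) / (-10) = -0.1000
  q = (-1 - (-1)·1.0000 - (3)·1.0000) / (5) = -0.6000
  r = (-7 - (-2)·1.0000 - (3)·1.0000) / (8) = -1.0000
Iteration 2:
  p = (1 - (-4)·-0.6000 - (4)·-1.0000) / (-10) = -0.2600
  q = (-1 - (-1)·-0.1000 - (3)·-1.0000) / (5) = 0.3800
  r = (-7 - (-2)·-0.1000 - (3)·-0.6000) / (8) = -0.6750
Iteration 3:
  p = (1 - (-4)·0.3800 - (4)·-0.6750) / (-10) = -0.5220
  q = (-1 - (-1)·-0.2600 - (3)·-0.6750) / (5) = 0.1530
  r = (-7 - (-2)·-0.2600 - (3)·0.3800) / (8) = -1.0825

-1.0825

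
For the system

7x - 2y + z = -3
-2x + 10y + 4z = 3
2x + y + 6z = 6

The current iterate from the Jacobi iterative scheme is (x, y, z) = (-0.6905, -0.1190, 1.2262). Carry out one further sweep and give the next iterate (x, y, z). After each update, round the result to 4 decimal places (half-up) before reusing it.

(-0.6377, -0.3286, 1.2500)

One sweep:
  x = (-3 - (-2)·-0.1190 - (1)·1.2262) / (7) = -0.6377
  y = (3 - (-2)·-0.6905 - (4)·1.2262) / (10) = -0.3286
  z = (6 - (2)·-0.6905 - (1)·-0.1190) / (6) = 1.2500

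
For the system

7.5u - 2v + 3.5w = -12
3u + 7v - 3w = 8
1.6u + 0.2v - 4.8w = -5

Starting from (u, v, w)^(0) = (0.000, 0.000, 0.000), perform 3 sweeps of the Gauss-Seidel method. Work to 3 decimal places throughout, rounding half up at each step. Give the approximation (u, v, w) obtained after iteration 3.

(-1.380, 2.018, 0.666)

Iteration 1:
  u = (-12 - (-2)·0.000 - (3.5)·0.000) / (7.5) = -1.600
  v = (8 - (3)·-1.600 - (-3)·0.000) / (7) = 1.829
  w = (-5 - (1.6)·-1.600 - (0.2)·1.829) / (-4.8) = 0.585
Iteration 2:
  u = (-12 - (-2)·1.829 - (3.5)·0.585) / (7.5) = -1.385
  v = (8 - (3)·-1.385 - (-3)·0.585) / (7) = 1.987
  w = (-5 - (1.6)·-1.385 - (0.2)·1.987) / (-4.8) = 0.663
Iteration 3:
  u = (-12 - (-2)·1.987 - (3.5)·0.663) / (7.5) = -1.380
  v = (8 - (3)·-1.380 - (-3)·0.663) / (7) = 2.018
  w = (-5 - (1.6)·-1.380 - (0.2)·2.018) / (-4.8) = 0.666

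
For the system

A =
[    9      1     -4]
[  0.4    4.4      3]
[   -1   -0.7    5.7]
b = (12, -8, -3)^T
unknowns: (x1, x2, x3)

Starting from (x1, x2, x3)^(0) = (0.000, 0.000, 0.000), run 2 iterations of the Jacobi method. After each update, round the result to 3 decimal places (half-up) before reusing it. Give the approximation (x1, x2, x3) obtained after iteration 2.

Iteration 1:
  x1 = (12 - (1)·0.000 - (-4)·0.000) / (9) = 1.333
  x2 = (-8 - (0.4)·0.000 - (3)·0.000) / (4.4) = -1.818
  x3 = (-3 - (-1)·0.000 - (-0.7)·0.000) / (5.7) = -0.526
Iteration 2:
  x1 = (12 - (1)·-1.818 - (-4)·-0.526) / (9) = 1.302
  x2 = (-8 - (0.4)·1.333 - (3)·-0.526) / (4.4) = -1.581
  x3 = (-3 - (-1)·1.333 - (-0.7)·-1.818) / (5.7) = -0.516

(1.302, -1.581, -0.516)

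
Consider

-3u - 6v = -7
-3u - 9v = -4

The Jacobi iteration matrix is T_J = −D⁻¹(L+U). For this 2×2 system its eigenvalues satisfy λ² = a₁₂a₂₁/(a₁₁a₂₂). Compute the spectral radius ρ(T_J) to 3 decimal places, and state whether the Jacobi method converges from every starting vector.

a₁₂a₂₁/(a₁₁a₂₂) = (-6)·(-3) / ((-3)·(-9)) = 0.666667
ρ = √|0.666667| = √0.666667 = 0.816
ρ < 1, so Jacobi converges

0.816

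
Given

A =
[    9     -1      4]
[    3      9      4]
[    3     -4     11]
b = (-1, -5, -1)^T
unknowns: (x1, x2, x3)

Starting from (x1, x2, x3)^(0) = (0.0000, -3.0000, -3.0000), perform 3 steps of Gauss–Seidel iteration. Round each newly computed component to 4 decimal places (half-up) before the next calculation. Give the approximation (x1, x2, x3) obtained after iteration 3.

(-0.0444, -0.4197, -0.2314)

Iteration 1:
  x1 = (-1 - (-1)·-3.0000 - (4)·-3.0000) / (9) = 0.8889
  x2 = (-5 - (3)·0.8889 - (4)·-3.0000) / (9) = 0.4815
  x3 = (-1 - (3)·0.8889 - (-4)·0.4815) / (11) = -0.1582
Iteration 2:
  x1 = (-1 - (-1)·0.4815 - (4)·-0.1582) / (9) = 0.0127
  x2 = (-5 - (3)·0.0127 - (4)·-0.1582) / (9) = -0.4895
  x3 = (-1 - (3)·0.0127 - (-4)·-0.4895) / (11) = -0.2724
Iteration 3:
  x1 = (-1 - (-1)·-0.4895 - (4)·-0.2724) / (9) = -0.0444
  x2 = (-5 - (3)·-0.0444 - (4)·-0.2724) / (9) = -0.4197
  x3 = (-1 - (3)·-0.0444 - (-4)·-0.4197) / (11) = -0.2314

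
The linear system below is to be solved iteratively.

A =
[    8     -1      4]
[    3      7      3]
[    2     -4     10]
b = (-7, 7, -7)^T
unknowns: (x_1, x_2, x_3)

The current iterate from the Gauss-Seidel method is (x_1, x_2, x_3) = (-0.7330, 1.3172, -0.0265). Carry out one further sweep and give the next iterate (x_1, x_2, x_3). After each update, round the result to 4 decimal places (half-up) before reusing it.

One sweep:
  x_1 = (-7 - (-1)·1.3172 - (4)·-0.0265) / (8) = -0.6971
  x_2 = (7 - (3)·-0.6971 - (3)·-0.0265) / (7) = 1.3101
  x_3 = (-7 - (2)·-0.6971 - (-4)·1.3101) / (10) = -0.0365

(-0.6971, 1.3101, -0.0365)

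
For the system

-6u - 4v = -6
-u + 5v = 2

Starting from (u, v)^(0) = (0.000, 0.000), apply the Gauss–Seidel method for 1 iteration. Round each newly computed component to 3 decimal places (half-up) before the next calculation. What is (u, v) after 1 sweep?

Iteration 1:
  u = (-6 - (-4)·0.000) / (-6) = 1.000
  v = (2 - (-1)·1.000) / (5) = 0.600

(1.000, 0.600)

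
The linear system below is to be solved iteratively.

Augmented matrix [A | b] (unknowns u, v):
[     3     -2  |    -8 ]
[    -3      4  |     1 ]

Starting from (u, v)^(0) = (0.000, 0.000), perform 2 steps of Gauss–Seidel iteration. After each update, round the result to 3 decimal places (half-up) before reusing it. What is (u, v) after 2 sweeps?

(-3.833, -2.625)

Iteration 1:
  u = (-8 - (-2)·0.000) / (3) = -2.667
  v = (1 - (-3)·-2.667) / (4) = -1.750
Iteration 2:
  u = (-8 - (-2)·-1.750) / (3) = -3.833
  v = (1 - (-3)·-3.833) / (4) = -2.625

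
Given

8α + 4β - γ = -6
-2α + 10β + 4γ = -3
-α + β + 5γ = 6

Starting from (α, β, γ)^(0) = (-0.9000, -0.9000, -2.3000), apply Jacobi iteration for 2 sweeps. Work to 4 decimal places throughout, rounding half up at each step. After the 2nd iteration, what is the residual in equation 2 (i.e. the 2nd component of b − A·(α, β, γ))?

0.3570

Iteration 1:
  α = (-6 - (4)·-0.9000 - (-1)·-2.3000) / (8) = -0.5875
  β = (-3 - (-2)·-0.9000 - (4)·-2.3000) / (10) = 0.4400
  γ = (6 - (-1)·-0.9000 - (1)·-0.9000) / (5) = 1.2000
Iteration 2:
  α = (-6 - (4)·0.4400 - (-1)·1.2000) / (8) = -0.8200
  β = (-3 - (-2)·-0.5875 - (4)·1.2000) / (10) = -0.8975
  γ = (6 - (-1)·-0.5875 - (1)·0.4400) / (5) = 0.9945
Residual b − A·x = (5.1445, 0.3570, 1.1050)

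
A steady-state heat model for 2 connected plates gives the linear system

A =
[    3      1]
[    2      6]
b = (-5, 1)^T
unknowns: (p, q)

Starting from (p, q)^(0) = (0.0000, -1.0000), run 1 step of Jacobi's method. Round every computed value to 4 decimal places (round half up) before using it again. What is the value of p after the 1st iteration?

-1.3333

Iteration 1:
  p = (-5 - (1)·-1.0000) / (3) = -1.3333
  q = (1 - (2)·0.0000) / (6) = 0.1667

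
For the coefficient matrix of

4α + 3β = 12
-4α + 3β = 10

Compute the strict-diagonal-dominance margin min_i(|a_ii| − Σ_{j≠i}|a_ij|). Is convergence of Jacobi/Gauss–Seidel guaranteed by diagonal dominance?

row 1: |4| − (3) = 1
row 2: |3| − (4) = -1
minimum over rows = -1 → not strictly diagonally dominant

-1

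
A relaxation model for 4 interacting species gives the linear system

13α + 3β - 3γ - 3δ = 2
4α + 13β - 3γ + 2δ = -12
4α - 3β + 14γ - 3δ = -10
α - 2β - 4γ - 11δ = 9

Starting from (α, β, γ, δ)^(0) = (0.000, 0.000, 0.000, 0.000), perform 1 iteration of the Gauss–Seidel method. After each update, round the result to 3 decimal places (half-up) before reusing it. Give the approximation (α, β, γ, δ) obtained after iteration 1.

Iteration 1:
  α = (2 - (3)·0.000 - (-3)·0.000 - (-3)·0.000) / (13) = 0.154
  β = (-12 - (4)·0.154 - (-3)·0.000 - (2)·0.000) / (13) = -0.970
  γ = (-10 - (4)·0.154 - (-3)·-0.970 - (-3)·0.000) / (14) = -0.966
  δ = (9 - (1)·0.154 - (-2)·-0.970 - (-4)·-0.966) / (-11) = -0.277

(0.154, -0.970, -0.966, -0.277)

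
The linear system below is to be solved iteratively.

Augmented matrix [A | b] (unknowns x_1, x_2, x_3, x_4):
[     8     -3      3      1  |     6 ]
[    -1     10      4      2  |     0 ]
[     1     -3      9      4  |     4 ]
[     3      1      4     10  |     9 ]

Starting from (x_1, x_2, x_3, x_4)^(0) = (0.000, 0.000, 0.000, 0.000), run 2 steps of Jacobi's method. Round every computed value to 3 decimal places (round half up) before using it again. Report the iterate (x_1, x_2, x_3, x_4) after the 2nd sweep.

(0.471, -0.283, -0.039, 0.497)

Iteration 1:
  x_1 = (6 - (-3)·0.000 - (3)·0.000 - (1)·0.000) / (8) = 0.750
  x_2 = (0 - (-1)·0.000 - (4)·0.000 - (2)·0.000) / (10) = 0.000
  x_3 = (4 - (1)·0.000 - (-3)·0.000 - (4)·0.000) / (9) = 0.444
  x_4 = (9 - (3)·0.000 - (1)·0.000 - (4)·0.000) / (10) = 0.900
Iteration 2:
  x_1 = (6 - (-3)·0.000 - (3)·0.444 - (1)·0.900) / (8) = 0.471
  x_2 = (0 - (-1)·0.750 - (4)·0.444 - (2)·0.900) / (10) = -0.283
  x_3 = (4 - (1)·0.750 - (-3)·0.000 - (4)·0.900) / (9) = -0.039
  x_4 = (9 - (3)·0.750 - (1)·0.000 - (4)·0.444) / (10) = 0.497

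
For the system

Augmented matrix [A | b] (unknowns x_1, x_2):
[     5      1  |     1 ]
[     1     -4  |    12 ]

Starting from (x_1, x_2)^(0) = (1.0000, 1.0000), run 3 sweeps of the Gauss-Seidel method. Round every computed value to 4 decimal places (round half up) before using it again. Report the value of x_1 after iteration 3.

Iteration 1:
  x_1 = (1 - (1)·1.0000) / (5) = 0.0000
  x_2 = (12 - (1)·0.0000) / (-4) = -3.0000
Iteration 2:
  x_1 = (1 - (1)·-3.0000) / (5) = 0.8000
  x_2 = (12 - (1)·0.8000) / (-4) = -2.8000
Iteration 3:
  x_1 = (1 - (1)·-2.8000) / (5) = 0.7600
  x_2 = (12 - (1)·0.7600) / (-4) = -2.8100

0.7600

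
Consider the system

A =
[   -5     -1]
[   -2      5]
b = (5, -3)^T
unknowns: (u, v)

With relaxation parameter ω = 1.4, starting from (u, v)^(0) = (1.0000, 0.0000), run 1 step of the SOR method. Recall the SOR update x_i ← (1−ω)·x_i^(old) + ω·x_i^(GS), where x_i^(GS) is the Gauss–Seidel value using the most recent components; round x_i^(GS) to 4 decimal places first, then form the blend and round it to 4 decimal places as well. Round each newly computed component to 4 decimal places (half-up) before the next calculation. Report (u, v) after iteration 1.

Iteration 1:
  u: GS value = (5 - (-1)·0.0000) / (-5) = -1.0000;  u ← (1−ω)·1.0000 + ω·-1.0000 = -1.8000
  v: GS value = (-3 - (-2)·-1.8000) / (5) = -1.3200;  v ← (1−ω)·0.0000 + ω·-1.3200 = -1.8480

(-1.8000, -1.8480)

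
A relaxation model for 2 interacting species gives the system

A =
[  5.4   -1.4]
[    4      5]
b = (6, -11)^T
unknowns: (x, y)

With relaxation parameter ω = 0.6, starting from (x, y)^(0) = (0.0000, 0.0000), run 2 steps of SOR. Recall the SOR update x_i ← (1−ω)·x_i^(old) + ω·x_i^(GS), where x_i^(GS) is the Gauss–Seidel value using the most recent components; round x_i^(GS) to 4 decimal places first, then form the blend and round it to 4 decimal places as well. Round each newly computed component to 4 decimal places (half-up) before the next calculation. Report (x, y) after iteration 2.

(0.6782, -2.3016)

Iteration 1:
  x: GS value = (6 - (-1.4)·0.0000) / (5.4) = 1.1111;  x ← (1−ω)·0.0000 + ω·1.1111 = 0.6667
  y: GS value = (-11 - (4)·0.6667) / (5) = -2.7334;  y ← (1−ω)·0.0000 + ω·-2.7334 = -1.6400
Iteration 2:
  x: GS value = (6 - (-1.4)·-1.6400) / (5.4) = 0.6859;  x ← (1−ω)·0.6667 + ω·0.6859 = 0.6782
  y: GS value = (-11 - (4)·0.6782) / (5) = -2.7426;  y ← (1−ω)·-1.6400 + ω·-2.7426 = -2.3016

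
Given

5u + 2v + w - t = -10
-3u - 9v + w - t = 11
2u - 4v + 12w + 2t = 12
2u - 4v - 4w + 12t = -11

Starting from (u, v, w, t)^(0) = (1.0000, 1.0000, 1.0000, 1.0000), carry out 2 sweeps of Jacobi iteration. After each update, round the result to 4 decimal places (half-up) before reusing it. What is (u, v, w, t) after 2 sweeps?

Iteration 1:
  u = (-10 - (2)·1.0000 - (1)·1.0000 - (-1)·1.0000) / (5) = -2.4000
  v = (11 - (-3)·1.0000 - (1)·1.0000 - (-1)·1.0000) / (-9) = -1.5556
  w = (12 - (2)·1.0000 - (-4)·1.0000 - (2)·1.0000) / (12) = 1.0000
  t = (-11 - (2)·1.0000 - (-4)·1.0000 - (-4)·1.0000) / (12) = -0.4167
Iteration 2:
  u = (-10 - (2)·-1.5556 - (1)·1.0000 - (-1)·-0.4167) / (5) = -1.6611
  v = (11 - (-3)·-2.4000 - (1)·1.0000 - (-1)·-0.4167) / (-9) = -0.2648
  w = (12 - (2)·-2.4000 - (-4)·-1.5556 - (2)·-0.4167) / (12) = 0.9509
  t = (-11 - (2)·-2.4000 - (-4)·-1.5556 - (-4)·1.0000) / (12) = -0.7019

(-1.6611, -0.2648, 0.9509, -0.7019)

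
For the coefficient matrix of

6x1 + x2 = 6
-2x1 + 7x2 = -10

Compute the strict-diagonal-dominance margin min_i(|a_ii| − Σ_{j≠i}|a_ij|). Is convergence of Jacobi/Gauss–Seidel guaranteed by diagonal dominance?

row 1: |6| − (1) = 5
row 2: |7| − (2) = 5
minimum over rows = 5 → strictly diagonally dominant (convergence guaranteed)

5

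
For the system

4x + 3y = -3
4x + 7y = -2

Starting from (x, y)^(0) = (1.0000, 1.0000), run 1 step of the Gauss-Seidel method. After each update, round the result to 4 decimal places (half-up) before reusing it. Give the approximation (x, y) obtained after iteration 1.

Iteration 1:
  x = (-3 - (3)·1.0000) / (4) = -1.5000
  y = (-2 - (4)·-1.5000) / (7) = 0.5714

(-1.5000, 0.5714)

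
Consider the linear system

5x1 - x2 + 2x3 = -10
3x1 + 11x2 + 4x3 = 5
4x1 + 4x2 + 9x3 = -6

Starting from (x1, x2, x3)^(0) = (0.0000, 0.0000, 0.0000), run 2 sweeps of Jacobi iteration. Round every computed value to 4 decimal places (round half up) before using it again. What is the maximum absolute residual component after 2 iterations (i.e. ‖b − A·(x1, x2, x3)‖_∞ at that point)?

Iteration 1:
  x1 = (-10 - (-1)·0.0000 - (2)·0.0000) / (5) = -2.0000
  x2 = (5 - (3)·0.0000 - (4)·0.0000) / (11) = 0.4545
  x3 = (-6 - (4)·0.0000 - (4)·0.0000) / (9) = -0.6667
Iteration 2:
  x1 = (-10 - (-1)·0.4545 - (2)·-0.6667) / (5) = -1.6424
  x2 = (5 - (3)·-2.0000 - (4)·-0.6667) / (11) = 1.2424
  x3 = (-6 - (4)·-2.0000 - (4)·0.4545) / (9) = 0.0202
Residual b − A·x = (-0.5860, -3.8200, -4.5818); ∞-norm = 4.5818

4.5818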